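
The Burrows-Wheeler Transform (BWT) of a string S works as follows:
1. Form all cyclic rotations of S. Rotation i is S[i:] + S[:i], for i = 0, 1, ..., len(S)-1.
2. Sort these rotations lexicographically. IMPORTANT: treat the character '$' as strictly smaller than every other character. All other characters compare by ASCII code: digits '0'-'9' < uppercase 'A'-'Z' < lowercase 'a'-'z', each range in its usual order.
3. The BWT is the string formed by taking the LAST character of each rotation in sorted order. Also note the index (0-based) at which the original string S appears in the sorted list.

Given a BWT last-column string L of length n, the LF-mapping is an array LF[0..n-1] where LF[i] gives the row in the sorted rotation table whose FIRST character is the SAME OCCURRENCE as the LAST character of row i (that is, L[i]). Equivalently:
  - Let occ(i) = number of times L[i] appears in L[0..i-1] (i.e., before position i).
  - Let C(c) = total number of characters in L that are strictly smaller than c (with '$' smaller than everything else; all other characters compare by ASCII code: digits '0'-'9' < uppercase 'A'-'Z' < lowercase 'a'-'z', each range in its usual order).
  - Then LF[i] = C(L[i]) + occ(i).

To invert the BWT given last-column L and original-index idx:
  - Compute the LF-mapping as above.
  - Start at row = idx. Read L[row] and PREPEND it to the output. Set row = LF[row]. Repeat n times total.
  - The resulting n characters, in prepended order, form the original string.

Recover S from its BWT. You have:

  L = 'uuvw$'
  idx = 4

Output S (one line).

Answer: wvuu$

Derivation:
LF mapping: 1 2 3 4 0
Walk LF starting at row 4, prepending L[row]:
  step 1: row=4, L[4]='$', prepend. Next row=LF[4]=0
  step 2: row=0, L[0]='u', prepend. Next row=LF[0]=1
  step 3: row=1, L[1]='u', prepend. Next row=LF[1]=2
  step 4: row=2, L[2]='v', prepend. Next row=LF[2]=3
  step 5: row=3, L[3]='w', prepend. Next row=LF[3]=4
Reversed output: wvuu$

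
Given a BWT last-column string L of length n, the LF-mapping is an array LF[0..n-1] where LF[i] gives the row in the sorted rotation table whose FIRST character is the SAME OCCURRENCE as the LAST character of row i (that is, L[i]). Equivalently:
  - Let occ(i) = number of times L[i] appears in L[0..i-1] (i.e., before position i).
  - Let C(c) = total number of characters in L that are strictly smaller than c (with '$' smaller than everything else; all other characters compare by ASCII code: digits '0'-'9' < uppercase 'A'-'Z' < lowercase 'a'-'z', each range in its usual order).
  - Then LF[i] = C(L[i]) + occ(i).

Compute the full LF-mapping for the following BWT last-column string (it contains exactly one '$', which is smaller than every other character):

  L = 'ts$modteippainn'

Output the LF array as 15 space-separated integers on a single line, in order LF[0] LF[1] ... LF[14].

Char counts: '$':1, 'a':1, 'd':1, 'e':1, 'i':2, 'm':1, 'n':2, 'o':1, 'p':2, 's':1, 't':2
C (first-col start): C('$')=0, C('a')=1, C('d')=2, C('e')=3, C('i')=4, C('m')=6, C('n')=7, C('o')=9, C('p')=10, C('s')=12, C('t')=13
L[0]='t': occ=0, LF[0]=C('t')+0=13+0=13
L[1]='s': occ=0, LF[1]=C('s')+0=12+0=12
L[2]='$': occ=0, LF[2]=C('$')+0=0+0=0
L[3]='m': occ=0, LF[3]=C('m')+0=6+0=6
L[4]='o': occ=0, LF[4]=C('o')+0=9+0=9
L[5]='d': occ=0, LF[5]=C('d')+0=2+0=2
L[6]='t': occ=1, LF[6]=C('t')+1=13+1=14
L[7]='e': occ=0, LF[7]=C('e')+0=3+0=3
L[8]='i': occ=0, LF[8]=C('i')+0=4+0=4
L[9]='p': occ=0, LF[9]=C('p')+0=10+0=10
L[10]='p': occ=1, LF[10]=C('p')+1=10+1=11
L[11]='a': occ=0, LF[11]=C('a')+0=1+0=1
L[12]='i': occ=1, LF[12]=C('i')+1=4+1=5
L[13]='n': occ=0, LF[13]=C('n')+0=7+0=7
L[14]='n': occ=1, LF[14]=C('n')+1=7+1=8

Answer: 13 12 0 6 9 2 14 3 4 10 11 1 5 7 8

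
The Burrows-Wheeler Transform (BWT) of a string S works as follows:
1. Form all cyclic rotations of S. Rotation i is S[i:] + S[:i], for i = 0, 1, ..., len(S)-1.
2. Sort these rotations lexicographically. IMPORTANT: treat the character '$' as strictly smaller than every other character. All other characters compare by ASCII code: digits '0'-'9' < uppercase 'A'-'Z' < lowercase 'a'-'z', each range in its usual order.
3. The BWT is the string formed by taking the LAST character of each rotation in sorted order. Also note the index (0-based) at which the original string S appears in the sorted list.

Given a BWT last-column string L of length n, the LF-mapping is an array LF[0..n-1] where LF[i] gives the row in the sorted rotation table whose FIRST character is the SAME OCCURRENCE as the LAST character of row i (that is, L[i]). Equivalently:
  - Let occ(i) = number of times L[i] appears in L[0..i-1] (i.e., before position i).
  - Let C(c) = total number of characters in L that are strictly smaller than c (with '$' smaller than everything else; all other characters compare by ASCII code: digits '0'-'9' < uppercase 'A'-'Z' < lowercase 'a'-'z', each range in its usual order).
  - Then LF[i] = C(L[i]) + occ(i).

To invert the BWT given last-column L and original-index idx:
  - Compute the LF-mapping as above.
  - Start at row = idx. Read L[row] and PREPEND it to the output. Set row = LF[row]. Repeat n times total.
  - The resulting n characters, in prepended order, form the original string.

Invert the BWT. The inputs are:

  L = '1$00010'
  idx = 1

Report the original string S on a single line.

LF mapping: 5 0 1 2 3 6 4
Walk LF starting at row 1, prepending L[row]:
  step 1: row=1, L[1]='$', prepend. Next row=LF[1]=0
  step 2: row=0, L[0]='1', prepend. Next row=LF[0]=5
  step 3: row=5, L[5]='1', prepend. Next row=LF[5]=6
  step 4: row=6, L[6]='0', prepend. Next row=LF[6]=4
  step 5: row=4, L[4]='0', prepend. Next row=LF[4]=3
  step 6: row=3, L[3]='0', prepend. Next row=LF[3]=2
  step 7: row=2, L[2]='0', prepend. Next row=LF[2]=1
Reversed output: 000011$

Answer: 000011$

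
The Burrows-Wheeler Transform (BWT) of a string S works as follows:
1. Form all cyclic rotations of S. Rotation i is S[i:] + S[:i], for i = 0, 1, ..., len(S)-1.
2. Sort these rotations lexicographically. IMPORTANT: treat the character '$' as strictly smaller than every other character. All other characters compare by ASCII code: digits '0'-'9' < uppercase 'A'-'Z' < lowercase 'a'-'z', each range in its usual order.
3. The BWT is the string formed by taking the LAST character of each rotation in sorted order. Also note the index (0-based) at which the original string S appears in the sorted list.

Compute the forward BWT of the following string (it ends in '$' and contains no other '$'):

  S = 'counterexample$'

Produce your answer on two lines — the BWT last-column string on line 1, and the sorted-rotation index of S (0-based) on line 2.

Answer: ex$ltrpaucmenoe
2

Derivation:
All 15 rotations (rotation i = S[i:]+S[:i]):
  rot[0] = counterexample$
  rot[1] = ounterexample$c
  rot[2] = unterexample$co
  rot[3] = nterexample$cou
  rot[4] = terexample$coun
  rot[5] = erexample$count
  rot[6] = rexample$counte
  rot[7] = example$counter
  rot[8] = xample$countere
  rot[9] = ample$counterex
  rot[10] = mple$counterexa
  rot[11] = ple$counterexam
  rot[12] = le$counterexamp
  rot[13] = e$counterexampl
  rot[14] = $counterexample
Sorted (with $ < everything):
  sorted[0] = $counterexample  (last char: 'e')
  sorted[1] = ample$counterex  (last char: 'x')
  sorted[2] = counterexample$  (last char: '$')
  sorted[3] = e$counterexampl  (last char: 'l')
  sorted[4] = erexample$count  (last char: 't')
  sorted[5] = example$counter  (last char: 'r')
  sorted[6] = le$counterexamp  (last char: 'p')
  sorted[7] = mple$counterexa  (last char: 'a')
  sorted[8] = nterexample$cou  (last char: 'u')
  sorted[9] = ounterexample$c  (last char: 'c')
  sorted[10] = ple$counterexam  (last char: 'm')
  sorted[11] = rexample$counte  (last char: 'e')
  sorted[12] = terexample$coun  (last char: 'n')
  sorted[13] = unterexample$co  (last char: 'o')
  sorted[14] = xample$countere  (last char: 'e')
Last column: ex$ltrpaucmenoe
Original string S is at sorted index 2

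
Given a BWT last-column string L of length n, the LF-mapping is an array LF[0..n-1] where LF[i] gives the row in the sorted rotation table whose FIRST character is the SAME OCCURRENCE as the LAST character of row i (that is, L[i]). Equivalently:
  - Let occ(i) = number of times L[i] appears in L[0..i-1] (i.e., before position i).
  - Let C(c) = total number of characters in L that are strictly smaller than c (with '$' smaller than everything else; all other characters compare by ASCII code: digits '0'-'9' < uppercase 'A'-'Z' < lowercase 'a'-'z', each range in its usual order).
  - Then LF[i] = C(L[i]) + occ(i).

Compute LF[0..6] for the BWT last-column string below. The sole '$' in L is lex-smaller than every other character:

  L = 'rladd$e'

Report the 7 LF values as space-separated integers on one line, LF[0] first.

Char counts: '$':1, 'a':1, 'd':2, 'e':1, 'l':1, 'r':1
C (first-col start): C('$')=0, C('a')=1, C('d')=2, C('e')=4, C('l')=5, C('r')=6
L[0]='r': occ=0, LF[0]=C('r')+0=6+0=6
L[1]='l': occ=0, LF[1]=C('l')+0=5+0=5
L[2]='a': occ=0, LF[2]=C('a')+0=1+0=1
L[3]='d': occ=0, LF[3]=C('d')+0=2+0=2
L[4]='d': occ=1, LF[4]=C('d')+1=2+1=3
L[5]='$': occ=0, LF[5]=C('$')+0=0+0=0
L[6]='e': occ=0, LF[6]=C('e')+0=4+0=4

Answer: 6 5 1 2 3 0 4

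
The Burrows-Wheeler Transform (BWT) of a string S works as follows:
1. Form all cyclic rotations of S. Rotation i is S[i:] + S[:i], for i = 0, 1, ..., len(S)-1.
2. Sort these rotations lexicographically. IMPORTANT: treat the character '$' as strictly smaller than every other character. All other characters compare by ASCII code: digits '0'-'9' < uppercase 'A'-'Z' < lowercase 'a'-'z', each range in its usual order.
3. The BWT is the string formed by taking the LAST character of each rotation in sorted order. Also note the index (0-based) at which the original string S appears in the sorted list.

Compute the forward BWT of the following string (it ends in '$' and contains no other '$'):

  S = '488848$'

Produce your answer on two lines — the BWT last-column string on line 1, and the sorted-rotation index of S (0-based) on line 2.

Answer: 88$4884
2

Derivation:
All 7 rotations (rotation i = S[i:]+S[:i]):
  rot[0] = 488848$
  rot[1] = 88848$4
  rot[2] = 8848$48
  rot[3] = 848$488
  rot[4] = 48$4888
  rot[5] = 8$48884
  rot[6] = $488848
Sorted (with $ < everything):
  sorted[0] = $488848  (last char: '8')
  sorted[1] = 48$4888  (last char: '8')
  sorted[2] = 488848$  (last char: '$')
  sorted[3] = 8$48884  (last char: '4')
  sorted[4] = 848$488  (last char: '8')
  sorted[5] = 8848$48  (last char: '8')
  sorted[6] = 88848$4  (last char: '4')
Last column: 88$4884
Original string S is at sorted index 2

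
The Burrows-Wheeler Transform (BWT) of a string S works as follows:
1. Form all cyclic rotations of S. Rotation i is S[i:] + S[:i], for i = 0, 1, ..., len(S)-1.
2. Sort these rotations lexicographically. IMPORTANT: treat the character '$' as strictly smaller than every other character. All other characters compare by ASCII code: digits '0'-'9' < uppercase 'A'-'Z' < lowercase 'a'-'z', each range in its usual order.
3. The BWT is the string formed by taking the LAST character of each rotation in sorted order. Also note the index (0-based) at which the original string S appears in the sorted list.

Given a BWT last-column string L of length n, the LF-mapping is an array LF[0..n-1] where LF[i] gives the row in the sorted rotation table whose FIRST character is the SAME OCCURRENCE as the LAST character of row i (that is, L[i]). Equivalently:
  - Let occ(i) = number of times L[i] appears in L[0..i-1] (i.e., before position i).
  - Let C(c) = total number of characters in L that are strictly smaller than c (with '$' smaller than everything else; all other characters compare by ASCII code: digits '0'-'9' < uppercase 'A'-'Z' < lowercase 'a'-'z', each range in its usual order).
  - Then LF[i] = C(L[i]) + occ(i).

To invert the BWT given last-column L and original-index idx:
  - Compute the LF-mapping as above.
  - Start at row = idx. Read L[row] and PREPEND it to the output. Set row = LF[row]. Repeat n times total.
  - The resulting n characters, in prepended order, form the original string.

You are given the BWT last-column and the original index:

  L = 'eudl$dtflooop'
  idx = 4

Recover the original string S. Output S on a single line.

Answer: footlopuddle$

Derivation:
LF mapping: 3 12 1 5 0 2 11 4 6 7 8 9 10
Walk LF starting at row 4, prepending L[row]:
  step 1: row=4, L[4]='$', prepend. Next row=LF[4]=0
  step 2: row=0, L[0]='e', prepend. Next row=LF[0]=3
  step 3: row=3, L[3]='l', prepend. Next row=LF[3]=5
  step 4: row=5, L[5]='d', prepend. Next row=LF[5]=2
  step 5: row=2, L[2]='d', prepend. Next row=LF[2]=1
  step 6: row=1, L[1]='u', prepend. Next row=LF[1]=12
  step 7: row=12, L[12]='p', prepend. Next row=LF[12]=10
  step 8: row=10, L[10]='o', prepend. Next row=LF[10]=8
  step 9: row=8, L[8]='l', prepend. Next row=LF[8]=6
  step 10: row=6, L[6]='t', prepend. Next row=LF[6]=11
  step 11: row=11, L[11]='o', prepend. Next row=LF[11]=9
  step 12: row=9, L[9]='o', prepend. Next row=LF[9]=7
  step 13: row=7, L[7]='f', prepend. Next row=LF[7]=4
Reversed output: footlopuddle$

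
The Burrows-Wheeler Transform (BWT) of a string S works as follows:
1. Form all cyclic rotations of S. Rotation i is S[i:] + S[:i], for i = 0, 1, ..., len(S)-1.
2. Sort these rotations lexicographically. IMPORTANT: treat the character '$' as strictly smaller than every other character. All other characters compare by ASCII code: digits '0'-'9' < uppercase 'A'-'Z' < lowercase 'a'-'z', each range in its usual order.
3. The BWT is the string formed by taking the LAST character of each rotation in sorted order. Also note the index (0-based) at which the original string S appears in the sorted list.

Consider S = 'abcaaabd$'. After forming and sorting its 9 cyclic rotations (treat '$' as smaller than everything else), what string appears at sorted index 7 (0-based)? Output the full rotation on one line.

Answer: caaabd$ab

Derivation:
All 9 rotations (rotation i = S[i:]+S[:i]):
  rot[0] = abcaaabd$
  rot[1] = bcaaabd$a
  rot[2] = caaabd$ab
  rot[3] = aaabd$abc
  rot[4] = aabd$abca
  rot[5] = abd$abcaa
  rot[6] = bd$abcaaa
  rot[7] = d$abcaaab
  rot[8] = $abcaaabd
Sorted (with $ < everything):
  sorted[0] = $abcaaabd
  sorted[1] = aaabd$abc
  sorted[2] = aabd$abca
  sorted[3] = abcaaabd$
  sorted[4] = abd$abcaa
  sorted[5] = bcaaabd$a
  sorted[6] = bd$abcaaa
  sorted[7] = caaabd$ab
  sorted[8] = d$abcaaab
sorted[7] = caaabd$ab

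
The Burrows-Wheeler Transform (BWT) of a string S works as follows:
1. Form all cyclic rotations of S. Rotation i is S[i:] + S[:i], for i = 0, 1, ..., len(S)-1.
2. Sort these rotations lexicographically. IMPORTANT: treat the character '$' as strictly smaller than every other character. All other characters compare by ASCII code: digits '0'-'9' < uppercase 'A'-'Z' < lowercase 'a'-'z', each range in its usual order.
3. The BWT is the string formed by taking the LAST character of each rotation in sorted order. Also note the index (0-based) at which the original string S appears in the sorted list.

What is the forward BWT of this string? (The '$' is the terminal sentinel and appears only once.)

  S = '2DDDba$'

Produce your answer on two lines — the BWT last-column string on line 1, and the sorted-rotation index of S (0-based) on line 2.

All 7 rotations (rotation i = S[i:]+S[:i]):
  rot[0] = 2DDDba$
  rot[1] = DDDba$2
  rot[2] = DDba$2D
  rot[3] = Dba$2DD
  rot[4] = ba$2DDD
  rot[5] = a$2DDDb
  rot[6] = $2DDDba
Sorted (with $ < everything):
  sorted[0] = $2DDDba  (last char: 'a')
  sorted[1] = 2DDDba$  (last char: '$')
  sorted[2] = DDDba$2  (last char: '2')
  sorted[3] = DDba$2D  (last char: 'D')
  sorted[4] = Dba$2DD  (last char: 'D')
  sorted[5] = a$2DDDb  (last char: 'b')
  sorted[6] = ba$2DDD  (last char: 'D')
Last column: a$2DDbD
Original string S is at sorted index 1

Answer: a$2DDbD
1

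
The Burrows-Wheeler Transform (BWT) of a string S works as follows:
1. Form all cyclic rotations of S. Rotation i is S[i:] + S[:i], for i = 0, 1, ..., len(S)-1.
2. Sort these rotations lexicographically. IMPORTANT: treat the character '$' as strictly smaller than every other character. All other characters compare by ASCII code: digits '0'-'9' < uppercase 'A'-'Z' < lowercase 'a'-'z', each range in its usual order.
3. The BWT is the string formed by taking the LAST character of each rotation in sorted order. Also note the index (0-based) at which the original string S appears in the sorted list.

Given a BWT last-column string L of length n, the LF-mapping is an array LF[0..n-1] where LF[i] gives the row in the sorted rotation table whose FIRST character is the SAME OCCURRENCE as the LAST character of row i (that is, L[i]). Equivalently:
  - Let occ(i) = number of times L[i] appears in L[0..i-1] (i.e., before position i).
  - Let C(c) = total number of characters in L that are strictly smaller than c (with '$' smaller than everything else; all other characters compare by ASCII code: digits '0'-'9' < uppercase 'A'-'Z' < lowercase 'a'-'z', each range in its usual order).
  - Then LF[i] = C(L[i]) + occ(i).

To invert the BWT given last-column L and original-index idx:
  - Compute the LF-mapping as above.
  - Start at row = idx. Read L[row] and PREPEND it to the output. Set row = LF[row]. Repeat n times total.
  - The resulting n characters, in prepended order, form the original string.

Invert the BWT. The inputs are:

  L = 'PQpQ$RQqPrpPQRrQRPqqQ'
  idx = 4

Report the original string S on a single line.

Answer: PqqrQpQrpPQRRqQQPRQP$

Derivation:
LF mapping: 1 5 14 6 0 11 7 16 2 19 15 3 8 12 20 9 13 4 17 18 10
Walk LF starting at row 4, prepending L[row]:
  step 1: row=4, L[4]='$', prepend. Next row=LF[4]=0
  step 2: row=0, L[0]='P', prepend. Next row=LF[0]=1
  step 3: row=1, L[1]='Q', prepend. Next row=LF[1]=5
  step 4: row=5, L[5]='R', prepend. Next row=LF[5]=11
  step 5: row=11, L[11]='P', prepend. Next row=LF[11]=3
  step 6: row=3, L[3]='Q', prepend. Next row=LF[3]=6
  step 7: row=6, L[6]='Q', prepend. Next row=LF[6]=7
  step 8: row=7, L[7]='q', prepend. Next row=LF[7]=16
  step 9: row=16, L[16]='R', prepend. Next row=LF[16]=13
  step 10: row=13, L[13]='R', prepend. Next row=LF[13]=12
  step 11: row=12, L[12]='Q', prepend. Next row=LF[12]=8
  step 12: row=8, L[8]='P', prepend. Next row=LF[8]=2
  step 13: row=2, L[2]='p', prepend. Next row=LF[2]=14
  step 14: row=14, L[14]='r', prepend. Next row=LF[14]=20
  step 15: row=20, L[20]='Q', prepend. Next row=LF[20]=10
  step 16: row=10, L[10]='p', prepend. Next row=LF[10]=15
  step 17: row=15, L[15]='Q', prepend. Next row=LF[15]=9
  step 18: row=9, L[9]='r', prepend. Next row=LF[9]=19
  step 19: row=19, L[19]='q', prepend. Next row=LF[19]=18
  step 20: row=18, L[18]='q', prepend. Next row=LF[18]=17
  step 21: row=17, L[17]='P', prepend. Next row=LF[17]=4
Reversed output: PqqrQpQrpPQRRqQQPRQP$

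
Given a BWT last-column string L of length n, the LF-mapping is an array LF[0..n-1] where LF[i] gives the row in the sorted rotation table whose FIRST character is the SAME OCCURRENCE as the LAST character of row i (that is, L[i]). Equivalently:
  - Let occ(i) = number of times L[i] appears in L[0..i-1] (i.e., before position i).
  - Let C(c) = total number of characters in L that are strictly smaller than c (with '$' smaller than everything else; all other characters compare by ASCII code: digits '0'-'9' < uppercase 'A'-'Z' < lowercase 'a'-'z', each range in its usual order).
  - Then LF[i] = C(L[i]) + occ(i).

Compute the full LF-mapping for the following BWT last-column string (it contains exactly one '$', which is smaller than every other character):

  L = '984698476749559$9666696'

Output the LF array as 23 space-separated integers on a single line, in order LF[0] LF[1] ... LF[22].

Char counts: '$':1, '4':3, '5':2, '6':7, '7':2, '8':2, '9':6
C (first-col start): C('$')=0, C('4')=1, C('5')=4, C('6')=6, C('7')=13, C('8')=15, C('9')=17
L[0]='9': occ=0, LF[0]=C('9')+0=17+0=17
L[1]='8': occ=0, LF[1]=C('8')+0=15+0=15
L[2]='4': occ=0, LF[2]=C('4')+0=1+0=1
L[3]='6': occ=0, LF[3]=C('6')+0=6+0=6
L[4]='9': occ=1, LF[4]=C('9')+1=17+1=18
L[5]='8': occ=1, LF[5]=C('8')+1=15+1=16
L[6]='4': occ=1, LF[6]=C('4')+1=1+1=2
L[7]='7': occ=0, LF[7]=C('7')+0=13+0=13
L[8]='6': occ=1, LF[8]=C('6')+1=6+1=7
L[9]='7': occ=1, LF[9]=C('7')+1=13+1=14
L[10]='4': occ=2, LF[10]=C('4')+2=1+2=3
L[11]='9': occ=2, LF[11]=C('9')+2=17+2=19
L[12]='5': occ=0, LF[12]=C('5')+0=4+0=4
L[13]='5': occ=1, LF[13]=C('5')+1=4+1=5
L[14]='9': occ=3, LF[14]=C('9')+3=17+3=20
L[15]='$': occ=0, LF[15]=C('$')+0=0+0=0
L[16]='9': occ=4, LF[16]=C('9')+4=17+4=21
L[17]='6': occ=2, LF[17]=C('6')+2=6+2=8
L[18]='6': occ=3, LF[18]=C('6')+3=6+3=9
L[19]='6': occ=4, LF[19]=C('6')+4=6+4=10
L[20]='6': occ=5, LF[20]=C('6')+5=6+5=11
L[21]='9': occ=5, LF[21]=C('9')+5=17+5=22
L[22]='6': occ=6, LF[22]=C('6')+6=6+6=12

Answer: 17 15 1 6 18 16 2 13 7 14 3 19 4 5 20 0 21 8 9 10 11 22 12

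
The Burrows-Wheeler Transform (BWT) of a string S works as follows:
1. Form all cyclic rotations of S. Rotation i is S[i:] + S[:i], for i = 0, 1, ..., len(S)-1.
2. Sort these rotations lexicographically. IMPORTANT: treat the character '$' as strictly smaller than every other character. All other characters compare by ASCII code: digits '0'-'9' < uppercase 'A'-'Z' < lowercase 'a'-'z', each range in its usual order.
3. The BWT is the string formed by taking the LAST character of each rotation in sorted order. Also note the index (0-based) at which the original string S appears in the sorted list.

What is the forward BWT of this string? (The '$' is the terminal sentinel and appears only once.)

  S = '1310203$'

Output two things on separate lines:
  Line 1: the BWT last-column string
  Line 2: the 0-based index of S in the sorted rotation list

All 8 rotations (rotation i = S[i:]+S[:i]):
  rot[0] = 1310203$
  rot[1] = 310203$1
  rot[2] = 10203$13
  rot[3] = 0203$131
  rot[4] = 203$1310
  rot[5] = 03$13102
  rot[6] = 3$131020
  rot[7] = $1310203
Sorted (with $ < everything):
  sorted[0] = $1310203  (last char: '3')
  sorted[1] = 0203$131  (last char: '1')
  sorted[2] = 03$13102  (last char: '2')
  sorted[3] = 10203$13  (last char: '3')
  sorted[4] = 1310203$  (last char: '$')
  sorted[5] = 203$1310  (last char: '0')
  sorted[6] = 3$131020  (last char: '0')
  sorted[7] = 310203$1  (last char: '1')
Last column: 3123$001
Original string S is at sorted index 4

Answer: 3123$001
4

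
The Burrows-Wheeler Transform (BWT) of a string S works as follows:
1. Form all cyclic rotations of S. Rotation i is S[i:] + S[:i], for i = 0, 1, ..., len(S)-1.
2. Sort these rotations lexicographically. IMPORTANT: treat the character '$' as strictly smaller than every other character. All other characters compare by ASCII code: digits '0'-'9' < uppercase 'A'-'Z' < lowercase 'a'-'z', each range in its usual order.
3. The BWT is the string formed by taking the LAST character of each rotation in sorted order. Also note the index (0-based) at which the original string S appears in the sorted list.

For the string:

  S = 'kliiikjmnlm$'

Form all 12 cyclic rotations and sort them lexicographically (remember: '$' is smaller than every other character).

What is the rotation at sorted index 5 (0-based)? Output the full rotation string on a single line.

Answer: kjmnlm$kliii

Derivation:
All 12 rotations (rotation i = S[i:]+S[:i]):
  rot[0] = kliiikjmnlm$
  rot[1] = liiikjmnlm$k
  rot[2] = iiikjmnlm$kl
  rot[3] = iikjmnlm$kli
  rot[4] = ikjmnlm$klii
  rot[5] = kjmnlm$kliii
  rot[6] = jmnlm$kliiik
  rot[7] = mnlm$kliiikj
  rot[8] = nlm$kliiikjm
  rot[9] = lm$kliiikjmn
  rot[10] = m$kliiikjmnl
  rot[11] = $kliiikjmnlm
Sorted (with $ < everything):
  sorted[0] = $kliiikjmnlm
  sorted[1] = iiikjmnlm$kl
  sorted[2] = iikjmnlm$kli
  sorted[3] = ikjmnlm$klii
  sorted[4] = jmnlm$kliiik
  sorted[5] = kjmnlm$kliii
  sorted[6] = kliiikjmnlm$
  sorted[7] = liiikjmnlm$k
  sorted[8] = lm$kliiikjmn
  sorted[9] = m$kliiikjmnl
  sorted[10] = mnlm$kliiikj
  sorted[11] = nlm$kliiikjm
sorted[5] = kjmnlm$kliii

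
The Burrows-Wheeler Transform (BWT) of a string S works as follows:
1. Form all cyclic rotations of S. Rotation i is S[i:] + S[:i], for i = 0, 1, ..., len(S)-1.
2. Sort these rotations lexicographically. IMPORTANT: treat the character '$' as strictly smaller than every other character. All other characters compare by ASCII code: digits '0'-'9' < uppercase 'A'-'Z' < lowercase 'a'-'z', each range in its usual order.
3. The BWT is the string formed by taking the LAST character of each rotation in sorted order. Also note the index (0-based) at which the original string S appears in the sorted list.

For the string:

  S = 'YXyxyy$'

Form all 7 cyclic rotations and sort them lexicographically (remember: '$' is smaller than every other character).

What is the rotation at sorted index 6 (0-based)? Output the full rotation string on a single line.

All 7 rotations (rotation i = S[i:]+S[:i]):
  rot[0] = YXyxyy$
  rot[1] = Xyxyy$Y
  rot[2] = yxyy$YX
  rot[3] = xyy$YXy
  rot[4] = yy$YXyx
  rot[5] = y$YXyxy
  rot[6] = $YXyxyy
Sorted (with $ < everything):
  sorted[0] = $YXyxyy
  sorted[1] = Xyxyy$Y
  sorted[2] = YXyxyy$
  sorted[3] = xyy$YXy
  sorted[4] = y$YXyxy
  sorted[5] = yxyy$YX
  sorted[6] = yy$YXyx
sorted[6] = yy$YXyx

Answer: yy$YXyx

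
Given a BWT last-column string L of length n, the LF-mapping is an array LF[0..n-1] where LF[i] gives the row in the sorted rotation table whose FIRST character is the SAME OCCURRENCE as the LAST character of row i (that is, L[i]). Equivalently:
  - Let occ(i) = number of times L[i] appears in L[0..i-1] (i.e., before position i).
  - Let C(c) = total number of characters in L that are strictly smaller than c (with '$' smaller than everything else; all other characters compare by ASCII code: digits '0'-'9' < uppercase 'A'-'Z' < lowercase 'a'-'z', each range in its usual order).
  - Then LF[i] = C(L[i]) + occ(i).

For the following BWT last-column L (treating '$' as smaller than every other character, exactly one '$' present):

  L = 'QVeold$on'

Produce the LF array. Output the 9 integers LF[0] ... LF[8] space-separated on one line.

Char counts: '$':1, 'Q':1, 'V':1, 'd':1, 'e':1, 'l':1, 'n':1, 'o':2
C (first-col start): C('$')=0, C('Q')=1, C('V')=2, C('d')=3, C('e')=4, C('l')=5, C('n')=6, C('o')=7
L[0]='Q': occ=0, LF[0]=C('Q')+0=1+0=1
L[1]='V': occ=0, LF[1]=C('V')+0=2+0=2
L[2]='e': occ=0, LF[2]=C('e')+0=4+0=4
L[3]='o': occ=0, LF[3]=C('o')+0=7+0=7
L[4]='l': occ=0, LF[4]=C('l')+0=5+0=5
L[5]='d': occ=0, LF[5]=C('d')+0=3+0=3
L[6]='$': occ=0, LF[6]=C('$')+0=0+0=0
L[7]='o': occ=1, LF[7]=C('o')+1=7+1=8
L[8]='n': occ=0, LF[8]=C('n')+0=6+0=6

Answer: 1 2 4 7 5 3 0 8 6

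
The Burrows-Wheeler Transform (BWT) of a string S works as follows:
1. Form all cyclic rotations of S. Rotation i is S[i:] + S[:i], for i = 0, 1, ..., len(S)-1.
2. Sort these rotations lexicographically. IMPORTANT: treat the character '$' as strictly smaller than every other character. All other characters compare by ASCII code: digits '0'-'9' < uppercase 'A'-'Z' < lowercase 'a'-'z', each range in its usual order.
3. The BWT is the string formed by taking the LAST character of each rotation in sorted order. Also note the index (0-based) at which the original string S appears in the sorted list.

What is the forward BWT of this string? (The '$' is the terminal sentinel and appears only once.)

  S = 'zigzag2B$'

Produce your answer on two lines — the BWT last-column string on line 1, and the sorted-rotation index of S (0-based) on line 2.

All 9 rotations (rotation i = S[i:]+S[:i]):
  rot[0] = zigzag2B$
  rot[1] = igzag2B$z
  rot[2] = gzag2B$zi
  rot[3] = zag2B$zig
  rot[4] = ag2B$zigz
  rot[5] = g2B$zigza
  rot[6] = 2B$zigzag
  rot[7] = B$zigzag2
  rot[8] = $zigzag2B
Sorted (with $ < everything):
  sorted[0] = $zigzag2B  (last char: 'B')
  sorted[1] = 2B$zigzag  (last char: 'g')
  sorted[2] = B$zigzag2  (last char: '2')
  sorted[3] = ag2B$zigz  (last char: 'z')
  sorted[4] = g2B$zigza  (last char: 'a')
  sorted[5] = gzag2B$zi  (last char: 'i')
  sorted[6] = igzag2B$z  (last char: 'z')
  sorted[7] = zag2B$zig  (last char: 'g')
  sorted[8] = zigzag2B$  (last char: '$')
Last column: Bg2zaizg$
Original string S is at sorted index 8

Answer: Bg2zaizg$
8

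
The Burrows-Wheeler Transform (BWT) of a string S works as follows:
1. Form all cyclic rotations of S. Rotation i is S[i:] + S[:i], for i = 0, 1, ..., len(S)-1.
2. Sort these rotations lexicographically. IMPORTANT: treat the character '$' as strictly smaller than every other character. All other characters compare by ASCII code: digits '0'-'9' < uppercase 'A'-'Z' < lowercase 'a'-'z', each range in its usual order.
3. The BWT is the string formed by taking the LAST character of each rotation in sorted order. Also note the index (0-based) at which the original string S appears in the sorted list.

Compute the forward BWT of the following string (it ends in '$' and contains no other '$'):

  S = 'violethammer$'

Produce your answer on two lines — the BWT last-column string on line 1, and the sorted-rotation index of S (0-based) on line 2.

Answer: rhmltvomaiee$
12

Derivation:
All 13 rotations (rotation i = S[i:]+S[:i]):
  rot[0] = violethammer$
  rot[1] = iolethammer$v
  rot[2] = olethammer$vi
  rot[3] = lethammer$vio
  rot[4] = ethammer$viol
  rot[5] = thammer$viole
  rot[6] = hammer$violet
  rot[7] = ammer$violeth
  rot[8] = mmer$violetha
  rot[9] = mer$violetham
  rot[10] = er$violethamm
  rot[11] = r$violethamme
  rot[12] = $violethammer
Sorted (with $ < everything):
  sorted[0] = $violethammer  (last char: 'r')
  sorted[1] = ammer$violeth  (last char: 'h')
  sorted[2] = er$violethamm  (last char: 'm')
  sorted[3] = ethammer$viol  (last char: 'l')
  sorted[4] = hammer$violet  (last char: 't')
  sorted[5] = iolethammer$v  (last char: 'v')
  sorted[6] = lethammer$vio  (last char: 'o')
  sorted[7] = mer$violetham  (last char: 'm')
  sorted[8] = mmer$violetha  (last char: 'a')
  sorted[9] = olethammer$vi  (last char: 'i')
  sorted[10] = r$violethamme  (last char: 'e')
  sorted[11] = thammer$viole  (last char: 'e')
  sorted[12] = violethammer$  (last char: '$')
Last column: rhmltvomaiee$
Original string S is at sorted index 12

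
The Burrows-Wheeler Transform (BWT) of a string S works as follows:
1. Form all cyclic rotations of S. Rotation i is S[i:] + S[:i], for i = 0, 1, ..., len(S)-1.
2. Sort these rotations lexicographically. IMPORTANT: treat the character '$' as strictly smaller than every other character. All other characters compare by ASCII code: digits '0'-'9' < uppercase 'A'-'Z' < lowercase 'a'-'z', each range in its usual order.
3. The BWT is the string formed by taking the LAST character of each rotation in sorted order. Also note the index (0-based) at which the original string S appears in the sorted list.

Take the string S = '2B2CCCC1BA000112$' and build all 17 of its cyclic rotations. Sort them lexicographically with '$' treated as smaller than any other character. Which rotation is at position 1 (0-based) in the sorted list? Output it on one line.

Answer: 000112$2B2CCCC1BA

Derivation:
All 17 rotations (rotation i = S[i:]+S[:i]):
  rot[0] = 2B2CCCC1BA000112$
  rot[1] = B2CCCC1BA000112$2
  rot[2] = 2CCCC1BA000112$2B
  rot[3] = CCCC1BA000112$2B2
  rot[4] = CCC1BA000112$2B2C
  rot[5] = CC1BA000112$2B2CC
  rot[6] = C1BA000112$2B2CCC
  rot[7] = 1BA000112$2B2CCCC
  rot[8] = BA000112$2B2CCCC1
  rot[9] = A000112$2B2CCCC1B
  rot[10] = 000112$2B2CCCC1BA
  rot[11] = 00112$2B2CCCC1BA0
  rot[12] = 0112$2B2CCCC1BA00
  rot[13] = 112$2B2CCCC1BA000
  rot[14] = 12$2B2CCCC1BA0001
  rot[15] = 2$2B2CCCC1BA00011
  rot[16] = $2B2CCCC1BA000112
Sorted (with $ < everything):
  sorted[0] = $2B2CCCC1BA000112
  sorted[1] = 000112$2B2CCCC1BA
  sorted[2] = 00112$2B2CCCC1BA0
  sorted[3] = 0112$2B2CCCC1BA00
  sorted[4] = 112$2B2CCCC1BA000
  sorted[5] = 12$2B2CCCC1BA0001
  sorted[6] = 1BA000112$2B2CCCC
  sorted[7] = 2$2B2CCCC1BA00011
  sorted[8] = 2B2CCCC1BA000112$
  sorted[9] = 2CCCC1BA000112$2B
  sorted[10] = A000112$2B2CCCC1B
  sorted[11] = B2CCCC1BA000112$2
  sorted[12] = BA000112$2B2CCCC1
  sorted[13] = C1BA000112$2B2CCC
  sorted[14] = CC1BA000112$2B2CC
  sorted[15] = CCC1BA000112$2B2C
  sorted[16] = CCCC1BA000112$2B2
sorted[1] = 000112$2B2CCCC1BA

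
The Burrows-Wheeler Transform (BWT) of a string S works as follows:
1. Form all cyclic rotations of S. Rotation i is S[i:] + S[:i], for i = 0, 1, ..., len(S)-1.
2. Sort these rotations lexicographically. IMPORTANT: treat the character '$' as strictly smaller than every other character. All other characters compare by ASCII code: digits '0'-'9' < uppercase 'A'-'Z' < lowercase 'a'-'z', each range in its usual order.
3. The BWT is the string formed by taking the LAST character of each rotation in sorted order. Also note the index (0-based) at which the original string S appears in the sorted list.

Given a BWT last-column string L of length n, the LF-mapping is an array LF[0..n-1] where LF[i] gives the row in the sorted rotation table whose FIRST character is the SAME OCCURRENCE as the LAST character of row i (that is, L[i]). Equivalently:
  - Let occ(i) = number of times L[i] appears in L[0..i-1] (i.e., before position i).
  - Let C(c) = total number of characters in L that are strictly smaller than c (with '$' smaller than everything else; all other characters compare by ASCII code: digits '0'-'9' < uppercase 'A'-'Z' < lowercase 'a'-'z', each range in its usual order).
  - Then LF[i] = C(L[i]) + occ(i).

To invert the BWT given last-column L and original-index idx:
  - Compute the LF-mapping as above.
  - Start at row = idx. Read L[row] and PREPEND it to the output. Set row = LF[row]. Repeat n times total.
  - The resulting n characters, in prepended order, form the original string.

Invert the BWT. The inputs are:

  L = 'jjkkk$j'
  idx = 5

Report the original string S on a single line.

Answer: kjkkjj$

Derivation:
LF mapping: 1 2 4 5 6 0 3
Walk LF starting at row 5, prepending L[row]:
  step 1: row=5, L[5]='$', prepend. Next row=LF[5]=0
  step 2: row=0, L[0]='j', prepend. Next row=LF[0]=1
  step 3: row=1, L[1]='j', prepend. Next row=LF[1]=2
  step 4: row=2, L[2]='k', prepend. Next row=LF[2]=4
  step 5: row=4, L[4]='k', prepend. Next row=LF[4]=6
  step 6: row=6, L[6]='j', prepend. Next row=LF[6]=3
  step 7: row=3, L[3]='k', prepend. Next row=LF[3]=5
Reversed output: kjkkjj$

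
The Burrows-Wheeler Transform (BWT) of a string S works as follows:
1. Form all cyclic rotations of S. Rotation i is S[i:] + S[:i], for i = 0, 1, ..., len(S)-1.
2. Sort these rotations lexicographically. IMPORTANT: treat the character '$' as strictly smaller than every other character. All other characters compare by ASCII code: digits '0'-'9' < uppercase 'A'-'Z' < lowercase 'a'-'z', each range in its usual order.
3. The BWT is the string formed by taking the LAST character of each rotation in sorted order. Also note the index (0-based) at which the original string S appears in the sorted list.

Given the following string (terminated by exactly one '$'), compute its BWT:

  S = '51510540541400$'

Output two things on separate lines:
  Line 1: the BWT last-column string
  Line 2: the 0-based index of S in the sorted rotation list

All 15 rotations (rotation i = S[i:]+S[:i]):
  rot[0] = 51510540541400$
  rot[1] = 1510540541400$5
  rot[2] = 510540541400$51
  rot[3] = 10540541400$515
  rot[4] = 0540541400$5151
  rot[5] = 540541400$51510
  rot[6] = 40541400$515105
  rot[7] = 0541400$5151054
  rot[8] = 541400$51510540
  rot[9] = 41400$515105405
  rot[10] = 1400$5151054054
  rot[11] = 400$51510540541
  rot[12] = 00$515105405414
  rot[13] = 0$5151054054140
  rot[14] = $51510540541400
Sorted (with $ < everything):
  sorted[0] = $51510540541400  (last char: '0')
  sorted[1] = 0$5151054054140  (last char: '0')
  sorted[2] = 00$515105405414  (last char: '4')
  sorted[3] = 0540541400$5151  (last char: '1')
  sorted[4] = 0541400$5151054  (last char: '4')
  sorted[5] = 10540541400$515  (last char: '5')
  sorted[6] = 1400$5151054054  (last char: '4')
  sorted[7] = 1510540541400$5  (last char: '5')
  sorted[8] = 400$51510540541  (last char: '1')
  sorted[9] = 40541400$515105  (last char: '5')
  sorted[10] = 41400$515105405  (last char: '5')
  sorted[11] = 510540541400$51  (last char: '1')
  sorted[12] = 51510540541400$  (last char: '$')
  sorted[13] = 540541400$51510  (last char: '0')
  sorted[14] = 541400$51510540  (last char: '0')
Last column: 004145451551$00
Original string S is at sorted index 12

Answer: 004145451551$00
12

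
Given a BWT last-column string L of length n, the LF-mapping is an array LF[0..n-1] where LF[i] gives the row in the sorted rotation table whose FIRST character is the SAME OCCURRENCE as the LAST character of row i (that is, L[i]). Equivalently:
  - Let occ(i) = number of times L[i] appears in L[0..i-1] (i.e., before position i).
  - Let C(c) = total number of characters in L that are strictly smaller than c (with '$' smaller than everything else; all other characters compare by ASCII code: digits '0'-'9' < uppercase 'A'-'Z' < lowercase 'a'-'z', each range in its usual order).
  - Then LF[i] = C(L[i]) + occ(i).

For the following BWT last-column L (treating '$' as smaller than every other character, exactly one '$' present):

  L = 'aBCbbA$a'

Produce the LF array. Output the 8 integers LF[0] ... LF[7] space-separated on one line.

Char counts: '$':1, 'A':1, 'B':1, 'C':1, 'a':2, 'b':2
C (first-col start): C('$')=0, C('A')=1, C('B')=2, C('C')=3, C('a')=4, C('b')=6
L[0]='a': occ=0, LF[0]=C('a')+0=4+0=4
L[1]='B': occ=0, LF[1]=C('B')+0=2+0=2
L[2]='C': occ=0, LF[2]=C('C')+0=3+0=3
L[3]='b': occ=0, LF[3]=C('b')+0=6+0=6
L[4]='b': occ=1, LF[4]=C('b')+1=6+1=7
L[5]='A': occ=0, LF[5]=C('A')+0=1+0=1
L[6]='$': occ=0, LF[6]=C('$')+0=0+0=0
L[7]='a': occ=1, LF[7]=C('a')+1=4+1=5

Answer: 4 2 3 6 7 1 0 5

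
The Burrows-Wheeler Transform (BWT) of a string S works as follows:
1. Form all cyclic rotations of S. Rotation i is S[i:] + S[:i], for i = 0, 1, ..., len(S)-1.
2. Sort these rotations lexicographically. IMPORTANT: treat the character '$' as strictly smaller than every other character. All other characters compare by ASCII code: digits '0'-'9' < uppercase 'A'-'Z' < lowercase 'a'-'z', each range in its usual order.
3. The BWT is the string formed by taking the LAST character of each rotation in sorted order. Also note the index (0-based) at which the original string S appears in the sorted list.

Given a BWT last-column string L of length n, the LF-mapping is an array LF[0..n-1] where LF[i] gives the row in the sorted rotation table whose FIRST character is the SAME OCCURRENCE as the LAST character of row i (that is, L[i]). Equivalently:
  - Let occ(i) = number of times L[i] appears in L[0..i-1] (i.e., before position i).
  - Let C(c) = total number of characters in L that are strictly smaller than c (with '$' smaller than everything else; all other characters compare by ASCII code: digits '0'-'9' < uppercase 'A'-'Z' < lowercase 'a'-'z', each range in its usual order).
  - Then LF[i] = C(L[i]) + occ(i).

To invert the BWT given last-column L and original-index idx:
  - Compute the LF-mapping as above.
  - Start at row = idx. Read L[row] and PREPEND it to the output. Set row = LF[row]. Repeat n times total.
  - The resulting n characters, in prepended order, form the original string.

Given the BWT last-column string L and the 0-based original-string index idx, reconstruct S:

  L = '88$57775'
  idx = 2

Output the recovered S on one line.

Answer: 5857778$

Derivation:
LF mapping: 6 7 0 1 3 4 5 2
Walk LF starting at row 2, prepending L[row]:
  step 1: row=2, L[2]='$', prepend. Next row=LF[2]=0
  step 2: row=0, L[0]='8', prepend. Next row=LF[0]=6
  step 3: row=6, L[6]='7', prepend. Next row=LF[6]=5
  step 4: row=5, L[5]='7', prepend. Next row=LF[5]=4
  step 5: row=4, L[4]='7', prepend. Next row=LF[4]=3
  step 6: row=3, L[3]='5', prepend. Next row=LF[3]=1
  step 7: row=1, L[1]='8', prepend. Next row=LF[1]=7
  step 8: row=7, L[7]='5', prepend. Next row=LF[7]=2
Reversed output: 5857778$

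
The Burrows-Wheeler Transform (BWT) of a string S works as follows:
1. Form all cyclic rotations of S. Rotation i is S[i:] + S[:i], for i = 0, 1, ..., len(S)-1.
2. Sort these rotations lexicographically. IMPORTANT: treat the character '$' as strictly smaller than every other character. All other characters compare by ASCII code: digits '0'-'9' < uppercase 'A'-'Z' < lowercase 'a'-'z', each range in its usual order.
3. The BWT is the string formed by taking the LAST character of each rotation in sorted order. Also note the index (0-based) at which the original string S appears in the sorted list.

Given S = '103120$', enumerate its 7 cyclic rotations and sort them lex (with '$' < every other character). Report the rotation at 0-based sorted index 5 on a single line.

All 7 rotations (rotation i = S[i:]+S[:i]):
  rot[0] = 103120$
  rot[1] = 03120$1
  rot[2] = 3120$10
  rot[3] = 120$103
  rot[4] = 20$1031
  rot[5] = 0$10312
  rot[6] = $103120
Sorted (with $ < everything):
  sorted[0] = $103120
  sorted[1] = 0$10312
  sorted[2] = 03120$1
  sorted[3] = 103120$
  sorted[4] = 120$103
  sorted[5] = 20$1031
  sorted[6] = 3120$10
sorted[5] = 20$1031

Answer: 20$1031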